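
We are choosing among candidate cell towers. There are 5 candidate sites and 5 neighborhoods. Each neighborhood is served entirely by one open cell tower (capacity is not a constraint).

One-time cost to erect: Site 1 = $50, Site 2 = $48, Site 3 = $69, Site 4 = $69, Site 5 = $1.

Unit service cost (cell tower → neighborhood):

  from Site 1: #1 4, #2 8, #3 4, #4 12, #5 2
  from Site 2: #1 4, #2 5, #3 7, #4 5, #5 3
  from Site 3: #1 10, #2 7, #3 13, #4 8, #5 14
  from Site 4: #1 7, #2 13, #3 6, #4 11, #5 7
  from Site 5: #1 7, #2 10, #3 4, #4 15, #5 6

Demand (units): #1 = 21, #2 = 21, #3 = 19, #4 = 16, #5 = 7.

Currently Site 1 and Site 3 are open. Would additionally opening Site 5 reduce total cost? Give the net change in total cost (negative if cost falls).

No — net change +1 (cost rises by 1).

Current service cost with {Site 1, Site 3}: 449.
Adding Site 5: each neighborhood re-picks its cheapest; new service cost 449, saving 0.
Extra fixed cost: 1. Net change = 1 − 0 = 1.
(Totals: 568 → 569.)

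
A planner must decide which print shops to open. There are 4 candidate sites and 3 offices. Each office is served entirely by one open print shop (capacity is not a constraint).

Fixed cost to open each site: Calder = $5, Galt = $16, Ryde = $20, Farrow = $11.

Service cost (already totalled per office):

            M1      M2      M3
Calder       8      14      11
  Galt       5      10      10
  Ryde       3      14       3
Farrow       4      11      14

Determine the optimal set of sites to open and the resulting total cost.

For any fixed open set, each office goes to its cheapest open site; total = fixed + service.
{Calder}: M1→Calder 8, M2→Calder 14, M3→Calder 11. Service 33; fixed 5; total 38.
{Ryde}: service 20 + fixed 20 = 40
{Farrow}: M1→Farrow 4, M2→Farrow 11, M3→Farrow 14. Service 29; fixed 11; total 40.
{Calder, Galt, Ryde, Farrow}: service 16 + fixed 52 = 68
No other subset beats 38.

Open Calder only; minimum total cost 38.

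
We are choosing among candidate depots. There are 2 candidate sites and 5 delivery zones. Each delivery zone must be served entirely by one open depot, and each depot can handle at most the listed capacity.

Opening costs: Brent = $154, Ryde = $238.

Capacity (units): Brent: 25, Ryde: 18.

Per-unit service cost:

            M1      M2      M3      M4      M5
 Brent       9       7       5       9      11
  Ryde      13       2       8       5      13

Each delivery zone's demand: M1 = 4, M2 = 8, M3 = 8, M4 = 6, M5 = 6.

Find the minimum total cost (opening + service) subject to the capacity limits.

Open {Brent, Ryde}: M1→Brent 9·4=36, M2→Ryde 2·8=16, M3→Brent 5·8=40, M4→Ryde 5·6=30, M5→Brent 11·6=66.
Loads: Brent carries 18/25, Ryde carries 14/18. Service 188; fixed 392; total 580.
Next best feasible plan costs 596.

Minimum total cost: 580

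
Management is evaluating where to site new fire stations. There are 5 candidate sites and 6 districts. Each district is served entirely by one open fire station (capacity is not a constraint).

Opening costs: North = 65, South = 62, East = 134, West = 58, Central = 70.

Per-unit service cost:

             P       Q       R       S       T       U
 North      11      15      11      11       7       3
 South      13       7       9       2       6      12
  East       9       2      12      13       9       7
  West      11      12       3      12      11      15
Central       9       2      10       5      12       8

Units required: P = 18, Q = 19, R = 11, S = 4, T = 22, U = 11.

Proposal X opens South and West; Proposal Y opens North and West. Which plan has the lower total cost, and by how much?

Proposal X is cheaper by 57.

Proposal X: {South, West}: P→West 11·18=198, Q→South 7·19=133, R→West 3·11=33, S→South 2·4=8, T→South 6·22=132, U→South 12·11=132. Service 636; fixed 120; total 756.
Proposal Y: {North, West}: P→North 11·18=198, Q→West 12·19=228, R→West 3·11=33, S→North 11·4=44, T→North 7·22=154, U→North 3·11=33. Service 690; fixed 123; total 813.
Difference: |756 − 813| = 57.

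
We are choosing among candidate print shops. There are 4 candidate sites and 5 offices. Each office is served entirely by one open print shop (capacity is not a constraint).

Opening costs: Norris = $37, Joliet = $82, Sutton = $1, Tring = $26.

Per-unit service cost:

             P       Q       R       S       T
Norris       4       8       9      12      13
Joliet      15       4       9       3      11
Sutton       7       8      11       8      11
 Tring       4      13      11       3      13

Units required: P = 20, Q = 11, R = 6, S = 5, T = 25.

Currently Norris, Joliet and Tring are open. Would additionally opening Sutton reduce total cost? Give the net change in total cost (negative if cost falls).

Current service cost with {Norris, Joliet, Tring}: 468.
Adding Sutton: each office re-picks its cheapest; new service cost 468, saving 0.
Extra fixed cost: 1. Net change = 1 − 0 = 1.
(Totals: 613 → 614.)

No — net change +1 (cost rises by 1).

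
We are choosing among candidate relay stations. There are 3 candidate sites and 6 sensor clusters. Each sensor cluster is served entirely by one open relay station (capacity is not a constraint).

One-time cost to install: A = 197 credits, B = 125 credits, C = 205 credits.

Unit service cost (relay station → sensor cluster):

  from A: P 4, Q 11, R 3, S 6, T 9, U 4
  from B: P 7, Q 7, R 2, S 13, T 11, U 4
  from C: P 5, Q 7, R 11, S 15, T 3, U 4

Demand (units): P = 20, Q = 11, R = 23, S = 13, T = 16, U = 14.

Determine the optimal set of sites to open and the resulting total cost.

Open A only; minimum total cost 745.

For any fixed open set, each sensor cluster goes to its cheapest open site; total = fixed + service.
{A}: P→A 4·20=80, Q→A 11·11=121, R→A 3·23=69, S→A 6·13=78, T→A 9·16=144, U→A 4·14=56. Service 548; fixed 197; total 745.
{B}: P→B 7·20=140, Q→B 7·11=77, R→B 2·23=46, S→B 13·13=169, T→B 11·16=176, U→B 4·14=56. Service 664; fixed 125; total 789.
{A, B}: service 481 + fixed 322 = 803
{A, B, C}: service 385 + fixed 527 = 912
No other subset beats 745.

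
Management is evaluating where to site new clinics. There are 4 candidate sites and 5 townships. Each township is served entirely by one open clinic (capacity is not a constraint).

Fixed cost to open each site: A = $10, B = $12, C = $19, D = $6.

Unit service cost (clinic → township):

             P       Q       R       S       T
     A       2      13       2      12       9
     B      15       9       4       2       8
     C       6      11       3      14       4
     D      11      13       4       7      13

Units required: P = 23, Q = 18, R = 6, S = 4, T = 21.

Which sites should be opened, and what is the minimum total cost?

Open A, B and C; minimum total cost 353.

For any fixed open set, each township goes to its cheapest open site; total = fixed + service.
{A, B, C}: P→A 2·23=46, Q→B 9·18=162, R→A 2·6=12, S→B 2·4=8, T→C 4·21=84. Service 312; fixed 41; total 353.
{A, B, C, D}: P→A 2·23=46, Q→B 9·18=162, R→A 2·6=12, S→B 2·4=8, T→C 4·21=84. Service 312; fixed 47; total 359.
{A, C, D}: service 368 + fixed 35 = 403
{D}: service 812 + fixed 6 = 818
(All 15 nonempty subsets were checked; A, B and C is lowest.)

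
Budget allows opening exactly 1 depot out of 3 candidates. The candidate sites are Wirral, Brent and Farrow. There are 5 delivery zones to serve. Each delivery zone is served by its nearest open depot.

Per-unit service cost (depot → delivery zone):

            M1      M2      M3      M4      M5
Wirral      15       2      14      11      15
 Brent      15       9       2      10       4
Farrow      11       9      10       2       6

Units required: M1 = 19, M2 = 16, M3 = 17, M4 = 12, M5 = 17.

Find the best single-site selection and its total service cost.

Choose Farrow only; total service cost 649.

With exactly 1 open, each delivery zone uses its cheapest among the chosen.
{Farrow}: M1→Farrow 11·19=209, M2→Farrow 9·16=144, M3→Farrow 10·17=170, M4→Farrow 2·12=24, M5→Farrow 6·17=102. Service cost 649.
{Brent}: service cost 651
{Wirral}: service cost 942
Among all 3 size-1 choices, {Farrow} is lowest.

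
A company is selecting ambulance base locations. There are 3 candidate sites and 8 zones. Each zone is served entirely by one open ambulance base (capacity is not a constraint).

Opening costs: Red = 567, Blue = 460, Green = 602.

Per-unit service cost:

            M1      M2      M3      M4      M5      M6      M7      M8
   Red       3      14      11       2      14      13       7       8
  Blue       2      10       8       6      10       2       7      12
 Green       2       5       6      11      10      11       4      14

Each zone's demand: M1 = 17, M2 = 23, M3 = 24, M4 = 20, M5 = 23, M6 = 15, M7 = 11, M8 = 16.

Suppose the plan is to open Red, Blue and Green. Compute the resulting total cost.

Total cost: 2394

Each zone is assigned to its cheapest site among the open ones.
{Red, Blue, Green}: M1→Blue 2·17=34, M2→Green 5·23=115, M3→Green 6·24=144, M4→Red 2·20=40, M5→Blue 10·23=230, M6→Blue 2·15=30, M7→Green 4·11=44, M8→Red 8·16=128. Service 765; fixed 1629; total 2394.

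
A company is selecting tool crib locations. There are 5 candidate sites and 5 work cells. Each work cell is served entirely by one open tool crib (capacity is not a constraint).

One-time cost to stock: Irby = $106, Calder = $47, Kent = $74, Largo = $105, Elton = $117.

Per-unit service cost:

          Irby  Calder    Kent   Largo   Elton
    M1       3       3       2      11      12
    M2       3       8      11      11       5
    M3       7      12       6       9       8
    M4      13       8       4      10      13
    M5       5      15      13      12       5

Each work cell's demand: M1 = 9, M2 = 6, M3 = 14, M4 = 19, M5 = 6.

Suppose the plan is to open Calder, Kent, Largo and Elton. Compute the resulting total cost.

Each work cell is assigned to its cheapest site among the open ones.
{Calder, Kent, Largo, Elton}: M1→Kent 2·9=18, M2→Elton 5·6=30, M3→Kent 6·14=84, M4→Kent 4·19=76, M5→Elton 5·6=30. Service 238; fixed 343; total 581.

Total cost: 581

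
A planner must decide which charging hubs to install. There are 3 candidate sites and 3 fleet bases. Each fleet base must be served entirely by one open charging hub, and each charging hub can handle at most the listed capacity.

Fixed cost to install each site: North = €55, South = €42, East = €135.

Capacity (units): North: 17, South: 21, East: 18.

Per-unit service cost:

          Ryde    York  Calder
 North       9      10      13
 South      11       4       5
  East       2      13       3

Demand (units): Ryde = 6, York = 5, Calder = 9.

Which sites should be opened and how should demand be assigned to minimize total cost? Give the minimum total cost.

Open {South}: Ryde→South 11·6=66, York→South 4·5=20, Calder→South 5·9=45.
Loads: South carries 20/21. Service 131; fixed 42; total 173.
Next best feasible plan costs 216.

Minimum total cost: 173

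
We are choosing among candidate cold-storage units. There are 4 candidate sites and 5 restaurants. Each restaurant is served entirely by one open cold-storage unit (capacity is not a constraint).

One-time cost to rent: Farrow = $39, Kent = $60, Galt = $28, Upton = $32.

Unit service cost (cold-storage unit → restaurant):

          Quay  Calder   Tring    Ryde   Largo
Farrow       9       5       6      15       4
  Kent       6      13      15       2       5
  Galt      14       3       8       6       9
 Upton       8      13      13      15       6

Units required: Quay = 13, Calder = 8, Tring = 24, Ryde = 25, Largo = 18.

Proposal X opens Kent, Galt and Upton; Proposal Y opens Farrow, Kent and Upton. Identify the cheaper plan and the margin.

Proposal X: {Kent, Galt, Upton}: Quay→Kent 6·13=78, Calder→Galt 3·8=24, Tring→Galt 8·24=192, Ryde→Kent 2·25=50, Largo→Kent 5·18=90. Service 434; fixed 120; total 554.
Proposal Y: {Farrow, Kent, Upton}: Quay→Kent 6·13=78, Calder→Farrow 5·8=40, Tring→Farrow 6·24=144, Ryde→Kent 2·25=50, Largo→Farrow 4·18=72. Service 384; fixed 131; total 515.
Difference: |554 − 515| = 39.

Proposal Y is cheaper by 39.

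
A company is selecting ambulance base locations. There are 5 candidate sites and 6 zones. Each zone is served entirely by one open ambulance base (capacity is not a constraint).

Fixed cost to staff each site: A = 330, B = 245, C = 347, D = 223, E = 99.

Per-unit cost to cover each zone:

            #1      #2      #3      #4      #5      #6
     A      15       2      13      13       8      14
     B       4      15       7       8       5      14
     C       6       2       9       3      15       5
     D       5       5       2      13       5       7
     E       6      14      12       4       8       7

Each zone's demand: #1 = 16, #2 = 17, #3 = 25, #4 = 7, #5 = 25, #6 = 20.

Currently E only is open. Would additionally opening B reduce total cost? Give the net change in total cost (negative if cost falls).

Current service cost with {E}: 1002.
Adding B: each zone re-picks its cheapest; new service cost 770, saving 232.
Extra fixed cost: 245. Net change = 245 − 232 = 13.
(Totals: 1101 → 1114.)

No — net change +13 (cost rises by 13).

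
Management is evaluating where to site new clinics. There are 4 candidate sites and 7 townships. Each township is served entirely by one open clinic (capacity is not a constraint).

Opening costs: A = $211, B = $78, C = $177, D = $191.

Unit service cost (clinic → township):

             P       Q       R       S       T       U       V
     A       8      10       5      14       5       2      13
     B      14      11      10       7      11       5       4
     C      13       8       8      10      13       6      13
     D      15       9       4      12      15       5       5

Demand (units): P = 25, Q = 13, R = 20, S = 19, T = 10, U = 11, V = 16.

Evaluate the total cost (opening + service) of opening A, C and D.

Each township is assigned to its cheapest site among the open ones.
{A, C, D}: P→A 8·25=200, Q→C 8·13=104, R→D 4·20=80, S→C 10·19=190, T→A 5·10=50, U→A 2·11=22, V→D 5·16=80. Service 726; fixed 579; total 1305.

Total cost: 1305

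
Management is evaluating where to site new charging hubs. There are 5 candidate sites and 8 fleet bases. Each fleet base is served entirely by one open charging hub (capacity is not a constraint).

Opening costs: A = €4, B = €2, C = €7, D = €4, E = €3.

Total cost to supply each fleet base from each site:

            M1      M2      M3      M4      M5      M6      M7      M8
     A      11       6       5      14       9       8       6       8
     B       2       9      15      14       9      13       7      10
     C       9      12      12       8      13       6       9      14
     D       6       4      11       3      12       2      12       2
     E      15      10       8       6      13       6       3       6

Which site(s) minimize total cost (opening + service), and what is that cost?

Open B, D and E; minimum total cost 42.

For any fixed open set, each fleet base goes to its cheapest open site; total = fixed + service.
{B, D, E}: M1→B 2, M2→D 4, M3→E 8, M4→D 3, M5→B 9, M6→D 2, M7→E 3, M8→D 2. Service 33; fixed 9; total 42.
{A, B, D}: M1→B 2, M2→D 4, M3→A 5, M4→D 3, M5→A 9, M6→D 2, M7→A 6, M8→D 2. Service 33; fixed 10; total 43.
{A, B, D, E}: M1→B 2, M2→D 4, M3→A 5, M4→D 3, M5→A 9, M6→D 2, M7→E 3, M8→D 2. Service 30; fixed 13; total 43.
{A, B, C, D, E}: M1→B 2, M2→D 4, M3→A 5, M4→D 3, M5→A 9, M6→D 2, M7→E 3, M8→D 2. Service 30; fixed 20; total 50.
No other subset beats 42.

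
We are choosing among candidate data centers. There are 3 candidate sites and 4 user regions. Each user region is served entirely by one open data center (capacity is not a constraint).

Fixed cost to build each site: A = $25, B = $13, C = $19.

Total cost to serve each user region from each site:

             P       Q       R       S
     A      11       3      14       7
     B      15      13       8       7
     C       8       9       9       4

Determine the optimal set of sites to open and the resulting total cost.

Open C only; minimum total cost 49.

For any fixed open set, each user region goes to its cheapest open site; total = fixed + service.
{C}: P→C 8, Q→C 9, R→C 9, S→C 4. Service 30; fixed 19; total 49.
{B}: P→B 15, Q→B 13, R→B 8, S→B 7. Service 43; fixed 13; total 56.
{A}: service 35 + fixed 25 = 60
{A, B, C}: service 23 + fixed 57 = 80
No other subset beats 49.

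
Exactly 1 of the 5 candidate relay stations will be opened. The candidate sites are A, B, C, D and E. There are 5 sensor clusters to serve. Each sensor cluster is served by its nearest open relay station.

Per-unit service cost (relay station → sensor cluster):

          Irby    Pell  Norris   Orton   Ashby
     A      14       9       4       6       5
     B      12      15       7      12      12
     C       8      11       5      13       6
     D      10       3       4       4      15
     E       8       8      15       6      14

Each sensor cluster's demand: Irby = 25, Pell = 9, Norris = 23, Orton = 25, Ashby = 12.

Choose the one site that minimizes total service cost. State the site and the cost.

With exactly 1 open, each sensor cluster uses its cheapest among the chosen.
{D}: Irby→D 10·25=250, Pell→D 3·9=27, Norris→D 4·23=92, Orton→D 4·25=100, Ashby→D 15·12=180. Service cost 649.
{A}: service cost 733
{C}: service cost 811
Among all 5 size-1 choices, {D} is lowest.

Choose D only; total service cost 649.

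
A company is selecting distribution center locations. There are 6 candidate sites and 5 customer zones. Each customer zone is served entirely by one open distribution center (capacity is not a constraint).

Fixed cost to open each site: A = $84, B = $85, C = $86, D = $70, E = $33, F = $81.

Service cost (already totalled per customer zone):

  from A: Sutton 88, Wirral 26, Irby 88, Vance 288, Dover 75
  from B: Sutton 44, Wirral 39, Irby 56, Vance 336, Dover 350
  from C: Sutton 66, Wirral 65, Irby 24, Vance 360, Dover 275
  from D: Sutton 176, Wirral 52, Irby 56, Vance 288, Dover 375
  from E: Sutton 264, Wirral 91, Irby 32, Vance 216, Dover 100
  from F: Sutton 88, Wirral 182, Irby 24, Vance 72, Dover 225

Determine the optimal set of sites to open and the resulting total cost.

Open A and F; minimum total cost 450.

For any fixed open set, each customer zone goes to its cheapest open site; total = fixed + service.
{A, F}: Sutton→A 88, Wirral→A 26, Irby→F 24, Vance→F 72, Dover→A 75. Service 285; fixed 165; total 450.
{B, E, F}: service 279 + fixed 199 = 478
{A, E, F}: service 285 + fixed 198 = 483
{A, B, C, D, E, F}: Sutton→B 44, Wirral→A 26, Irby→C 24, Vance→F 72, Dover→A 75. Service 241; fixed 439; total 680.
No other subset beats 450.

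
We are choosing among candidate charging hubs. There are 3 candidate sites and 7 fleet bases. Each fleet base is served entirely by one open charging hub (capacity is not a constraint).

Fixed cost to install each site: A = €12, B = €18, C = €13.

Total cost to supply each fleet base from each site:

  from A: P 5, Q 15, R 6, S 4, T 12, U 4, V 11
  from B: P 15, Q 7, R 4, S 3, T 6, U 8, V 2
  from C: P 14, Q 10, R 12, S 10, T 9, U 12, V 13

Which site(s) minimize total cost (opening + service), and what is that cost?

For any fixed open set, each fleet base goes to its cheapest open site; total = fixed + service.
{A, B}: P→A 5, Q→B 7, R→B 4, S→B 3, T→B 6, U→A 4, V→B 2. Service 31; fixed 30; total 61.
{B}: service 45 + fixed 18 = 63
{A}: P→A 5, Q→A 15, R→A 6, S→A 4, T→A 12, U→A 4, V→A 11. Service 57; fixed 12; total 69.
{A, B, C}: service 31 + fixed 43 = 74
No other subset beats 61.

Open A and B; minimum total cost 61.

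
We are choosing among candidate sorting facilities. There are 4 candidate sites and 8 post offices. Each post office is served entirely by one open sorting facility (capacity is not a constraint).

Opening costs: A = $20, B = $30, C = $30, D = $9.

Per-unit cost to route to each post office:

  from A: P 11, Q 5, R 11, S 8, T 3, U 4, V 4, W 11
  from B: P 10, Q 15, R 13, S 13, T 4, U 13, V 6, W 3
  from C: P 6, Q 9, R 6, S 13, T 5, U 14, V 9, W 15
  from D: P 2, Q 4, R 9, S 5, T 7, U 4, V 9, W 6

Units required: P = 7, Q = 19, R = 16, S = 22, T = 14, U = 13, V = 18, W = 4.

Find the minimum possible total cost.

Minimum total cost: 545

For any fixed open set, each post office goes to its cheapest open site; total = fixed + service.
{A, C, D}: P→D 2·7=14, Q→D 4·19=76, R→C 6·16=96, S→D 5·22=110, T→A 3·14=42, U→A 4·13=52, V→A 4·18=72, W→D 6·4=24. Service 486; fixed 59; total 545.
{A, B, C, D}: service 474 + fixed 89 = 563
{A, D}: P→D 2·7=14, Q→D 4·19=76, R→D 9·16=144, S→D 5·22=110, T→A 3·14=42, U→A 4·13=52, V→A 4·18=72, W→D 6·4=24. Service 534; fixed 29; total 563.
{D}: service 680 + fixed 9 = 689
No other subset beats 545.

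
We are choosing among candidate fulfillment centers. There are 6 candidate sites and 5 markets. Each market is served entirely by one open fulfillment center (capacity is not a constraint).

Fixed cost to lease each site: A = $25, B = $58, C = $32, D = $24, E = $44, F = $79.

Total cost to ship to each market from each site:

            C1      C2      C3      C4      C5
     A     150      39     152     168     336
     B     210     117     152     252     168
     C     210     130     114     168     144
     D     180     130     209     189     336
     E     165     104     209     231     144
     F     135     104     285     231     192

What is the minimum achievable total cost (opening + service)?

Minimum total cost: 672

For any fixed open set, each market goes to its cheapest open site; total = fixed + service.
{A, C}: C1→A 150, C2→A 39, C3→C 114, C4→A 168, C5→C 144. Service 615; fixed 57; total 672.
{A, C, D}: service 615 + fixed 81 = 696
{A, C, E}: service 615 + fixed 101 = 716
{A, B, C, D, E, F}: service 600 + fixed 262 = 862
No other subset beats 672.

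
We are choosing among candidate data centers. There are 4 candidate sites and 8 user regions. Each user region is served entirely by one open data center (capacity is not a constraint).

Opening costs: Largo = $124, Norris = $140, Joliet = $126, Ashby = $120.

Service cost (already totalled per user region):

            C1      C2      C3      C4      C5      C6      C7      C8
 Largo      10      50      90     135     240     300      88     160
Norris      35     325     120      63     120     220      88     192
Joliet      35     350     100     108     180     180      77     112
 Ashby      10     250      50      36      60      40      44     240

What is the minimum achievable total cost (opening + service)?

For any fixed open set, each user region goes to its cheapest open site; total = fixed + service.
{Largo, Ashby}: C1→Largo 10, C2→Largo 50, C3→Ashby 50, C4→Ashby 36, C5→Ashby 60, C6→Ashby 40, C7→Ashby 44, C8→Largo 160. Service 450; fixed 244; total 694.
{Largo, Joliet, Ashby}: service 402 + fixed 370 = 772
{Largo, Norris, Ashby}: service 450 + fixed 384 = 834
{Largo, Norris, Joliet, Ashby}: C1→Largo 10, C2→Largo 50, C3→Ashby 50, C4→Ashby 36, C5→Ashby 60, C6→Ashby 40, C7→Ashby 44, C8→Joliet 112. Service 402; fixed 510; total 912.
No other subset beats 694.

Minimum total cost: 694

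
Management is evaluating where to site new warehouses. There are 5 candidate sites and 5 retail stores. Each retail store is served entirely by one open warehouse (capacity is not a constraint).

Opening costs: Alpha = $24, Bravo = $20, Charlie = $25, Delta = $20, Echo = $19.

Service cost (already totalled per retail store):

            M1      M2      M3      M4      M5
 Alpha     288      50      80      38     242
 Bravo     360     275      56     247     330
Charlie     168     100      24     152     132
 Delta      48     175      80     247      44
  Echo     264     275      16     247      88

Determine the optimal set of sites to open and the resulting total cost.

For any fixed open set, each retail store goes to its cheapest open site; total = fixed + service.
{Alpha, Delta, Echo}: M1→Delta 48, M2→Alpha 50, M3→Echo 16, M4→Alpha 38, M5→Delta 44. Service 196; fixed 63; total 259.
{Alpha, Charlie, Delta}: M1→Delta 48, M2→Alpha 50, M3→Charlie 24, M4→Alpha 38, M5→Delta 44. Service 204; fixed 69; total 273.
{Alpha, Bravo, Delta, Echo}: M1→Delta 48, M2→Alpha 50, M3→Echo 16, M4→Alpha 38, M5→Delta 44. Service 196; fixed 83; total 279.
{Alpha, Bravo, Charlie, Delta, Echo}: service 196 + fixed 108 = 304
No other subset beats 259.

Open Alpha, Delta and Echo; minimum total cost 259.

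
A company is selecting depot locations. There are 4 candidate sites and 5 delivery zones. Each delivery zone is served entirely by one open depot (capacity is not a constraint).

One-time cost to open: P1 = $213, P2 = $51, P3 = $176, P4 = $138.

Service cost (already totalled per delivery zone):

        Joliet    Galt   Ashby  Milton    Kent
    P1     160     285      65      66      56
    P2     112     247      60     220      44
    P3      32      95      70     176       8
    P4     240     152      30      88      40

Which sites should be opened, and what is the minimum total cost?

For any fixed open set, each delivery zone goes to its cheapest open site; total = fixed + service.
{P3}: Joliet→P3 32, Galt→P3 95, Ashby→P3 70, Milton→P3 176, Kent→P3 8. Service 381; fixed 176; total 557.
{P3, P4}: service 253 + fixed 314 = 567
{P2, P3}: Joliet→P3 32, Galt→P3 95, Ashby→P2 60, Milton→P3 176, Kent→P3 8. Service 371; fixed 227; total 598.
{P1, P2, P3, P4}: service 231 + fixed 578 = 809
No other subset beats 557.

Open P3 only; minimum total cost 557.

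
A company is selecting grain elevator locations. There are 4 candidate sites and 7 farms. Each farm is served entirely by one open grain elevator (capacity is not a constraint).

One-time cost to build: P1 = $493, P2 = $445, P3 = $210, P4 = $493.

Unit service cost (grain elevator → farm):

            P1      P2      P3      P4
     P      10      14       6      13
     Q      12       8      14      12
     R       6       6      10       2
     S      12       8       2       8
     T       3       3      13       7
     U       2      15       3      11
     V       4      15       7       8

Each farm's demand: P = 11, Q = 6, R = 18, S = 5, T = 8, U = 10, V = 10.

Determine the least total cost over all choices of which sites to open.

For any fixed open set, each farm goes to its cheapest open site; total = fixed + service.
{P3}: P→P3 6·11=66, Q→P3 14·6=84, R→P3 10·18=180, S→P3 2·5=10, T→P3 13·8=104, U→P3 3·10=30, V→P3 7·10=70. Service 544; fixed 210; total 754.
{P1}: P→P1 10·11=110, Q→P1 12·6=72, R→P1 6·18=108, S→P1 12·5=60, T→P1 3·8=24, U→P1 2·10=20, V→P1 4·10=40. Service 434; fixed 493; total 927.
{P2, P3}: P→P3 6·11=66, Q→P2 8·6=48, R→P2 6·18=108, S→P3 2·5=10, T→P2 3·8=24, U→P3 3·10=30, V→P3 7·10=70. Service 356; fixed 655; total 1011.
{P1, P2, P3, P4}: P→P3 6·11=66, Q→P2 8·6=48, R→P4 2·18=36, S→P3 2·5=10, T→P1 3·8=24, U→P1 2·10=20, V→P1 4·10=40. Service 244; fixed 1641; total 1885.
No other subset beats 754.

Minimum total cost: 754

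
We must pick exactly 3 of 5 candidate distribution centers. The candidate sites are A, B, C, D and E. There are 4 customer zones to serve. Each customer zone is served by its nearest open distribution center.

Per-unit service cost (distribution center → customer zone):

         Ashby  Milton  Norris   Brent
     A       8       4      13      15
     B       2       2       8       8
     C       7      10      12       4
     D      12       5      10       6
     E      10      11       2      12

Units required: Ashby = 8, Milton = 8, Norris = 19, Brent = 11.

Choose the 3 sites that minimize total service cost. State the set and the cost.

Choose B, C and E; total service cost 114.

With exactly 3 open, each customer zone uses its cheapest among the chosen.
{B, C, E}: Ashby→B 2·8=16, Milton→B 2·8=16, Norris→E 2·19=38, Brent→C 4·11=44. Service cost 114.
{B, D, E}: service cost 136
{A, B, E}: service cost 158
Among all 10 size-3 choices, {B, C, E} is lowest.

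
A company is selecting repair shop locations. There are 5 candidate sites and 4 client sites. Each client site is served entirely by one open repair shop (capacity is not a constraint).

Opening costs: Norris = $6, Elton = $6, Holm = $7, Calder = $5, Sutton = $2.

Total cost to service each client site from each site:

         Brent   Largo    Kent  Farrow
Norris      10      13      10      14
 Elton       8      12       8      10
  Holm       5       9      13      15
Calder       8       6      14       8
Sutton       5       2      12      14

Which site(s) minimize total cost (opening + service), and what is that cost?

Open Elton and Sutton; minimum total cost 33.

For any fixed open set, each client site goes to its cheapest open site; total = fixed + service.
{Elton, Sutton}: Brent→Sutton 5, Largo→Sutton 2, Kent→Elton 8, Farrow→Elton 10. Service 25; fixed 8; total 33.
{Calder, Sutton}: service 27 + fixed 7 = 34
{Sutton}: Brent→Sutton 5, Largo→Sutton 2, Kent→Sutton 12, Farrow→Sutton 14. Service 33; fixed 2; total 35.
{Norris, Elton, Holm, Calder, Sutton}: Brent→Holm 5, Largo→Sutton 2, Kent→Elton 8, Farrow→Calder 8. Service 23; fixed 26; total 49.
No other subset beats 33.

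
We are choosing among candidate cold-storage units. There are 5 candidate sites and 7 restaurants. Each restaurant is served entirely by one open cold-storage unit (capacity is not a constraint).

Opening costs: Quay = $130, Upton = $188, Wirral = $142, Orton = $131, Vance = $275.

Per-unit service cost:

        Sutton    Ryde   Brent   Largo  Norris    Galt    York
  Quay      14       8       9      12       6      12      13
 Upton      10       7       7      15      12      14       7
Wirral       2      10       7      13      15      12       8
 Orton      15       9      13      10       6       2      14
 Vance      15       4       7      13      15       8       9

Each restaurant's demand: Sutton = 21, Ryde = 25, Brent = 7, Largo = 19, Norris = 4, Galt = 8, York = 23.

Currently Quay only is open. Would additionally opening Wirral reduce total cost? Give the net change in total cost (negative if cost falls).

Current service cost with {Quay}: 1204.
Adding Wirral: each restaurant re-picks its cheapest; new service cost 823, saving 381.
Extra fixed cost: 142. Net change = 142 − 381 = -239.
(Totals: 1334 → 1095.)

Yes — net change −239 (cost falls by 239).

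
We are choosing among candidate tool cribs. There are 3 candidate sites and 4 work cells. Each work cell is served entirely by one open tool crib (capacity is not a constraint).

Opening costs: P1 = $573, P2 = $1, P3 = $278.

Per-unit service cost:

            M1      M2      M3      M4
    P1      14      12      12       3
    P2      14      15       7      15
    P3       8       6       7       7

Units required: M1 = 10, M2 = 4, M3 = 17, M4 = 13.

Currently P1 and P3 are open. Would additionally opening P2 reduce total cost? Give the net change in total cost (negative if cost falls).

Current service cost with {P1, P3}: 262.
Adding P2: each work cell re-picks its cheapest; new service cost 262, saving 0.
Extra fixed cost: 1. Net change = 1 − 0 = 1.
(Totals: 1113 → 1114.)

No — net change +1 (cost rises by 1).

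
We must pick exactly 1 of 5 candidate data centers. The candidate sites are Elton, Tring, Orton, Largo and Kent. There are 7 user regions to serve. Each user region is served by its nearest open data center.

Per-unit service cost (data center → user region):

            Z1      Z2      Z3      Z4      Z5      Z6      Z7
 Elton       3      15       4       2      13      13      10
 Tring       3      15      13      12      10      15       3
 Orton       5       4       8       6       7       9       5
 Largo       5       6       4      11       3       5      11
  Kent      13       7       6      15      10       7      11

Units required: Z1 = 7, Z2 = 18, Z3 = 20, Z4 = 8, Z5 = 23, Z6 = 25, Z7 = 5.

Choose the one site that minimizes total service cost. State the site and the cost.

Choose Largo only; total service cost 560.

With exactly 1 open, each user region uses its cheapest among the chosen.
{Largo}: Z1→Largo 5·7=35, Z2→Largo 6·18=108, Z3→Largo 4·20=80, Z4→Largo 11·8=88, Z5→Largo 3·23=69, Z6→Largo 5·25=125, Z7→Largo 11·5=55. Service cost 560.
{Orton}: service cost 726
{Kent}: service cost 917
Among all 5 size-1 choices, {Largo} is lowest.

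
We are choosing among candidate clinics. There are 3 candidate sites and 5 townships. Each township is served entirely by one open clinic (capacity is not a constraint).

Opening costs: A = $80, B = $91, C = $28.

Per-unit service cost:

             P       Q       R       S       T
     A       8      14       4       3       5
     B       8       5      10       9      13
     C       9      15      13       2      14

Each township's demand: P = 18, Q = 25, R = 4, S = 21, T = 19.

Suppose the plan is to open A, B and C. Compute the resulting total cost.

Each township is assigned to its cheapest site among the open ones.
{A, B, C}: P→A 8·18=144, Q→B 5·25=125, R→A 4·4=16, S→C 2·21=42, T→A 5·19=95. Service 422; fixed 199; total 621.

Total cost: 621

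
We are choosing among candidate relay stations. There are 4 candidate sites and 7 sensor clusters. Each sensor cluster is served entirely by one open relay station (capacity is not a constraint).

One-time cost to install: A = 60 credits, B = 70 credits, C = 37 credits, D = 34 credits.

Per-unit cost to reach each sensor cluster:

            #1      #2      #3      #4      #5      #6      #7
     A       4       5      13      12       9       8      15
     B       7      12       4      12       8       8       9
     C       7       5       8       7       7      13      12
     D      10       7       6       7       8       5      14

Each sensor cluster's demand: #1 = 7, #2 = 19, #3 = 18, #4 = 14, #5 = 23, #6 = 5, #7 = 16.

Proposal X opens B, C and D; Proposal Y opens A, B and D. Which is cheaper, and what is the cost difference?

Proposal X is cheaper by 25.

Proposal X: {B, C, D}: #1→B 7·7=49, #2→C 5·19=95, #3→B 4·18=72, #4→C 7·14=98, #5→C 7·23=161, #6→D 5·5=25, #7→B 9·16=144. Service 644; fixed 141; total 785.
Proposal Y: {A, B, D}: #1→A 4·7=28, #2→A 5·19=95, #3→B 4·18=72, #4→D 7·14=98, #5→B 8·23=184, #6→D 5·5=25, #7→B 9·16=144. Service 646; fixed 164; total 810.
Difference: |785 − 810| = 25.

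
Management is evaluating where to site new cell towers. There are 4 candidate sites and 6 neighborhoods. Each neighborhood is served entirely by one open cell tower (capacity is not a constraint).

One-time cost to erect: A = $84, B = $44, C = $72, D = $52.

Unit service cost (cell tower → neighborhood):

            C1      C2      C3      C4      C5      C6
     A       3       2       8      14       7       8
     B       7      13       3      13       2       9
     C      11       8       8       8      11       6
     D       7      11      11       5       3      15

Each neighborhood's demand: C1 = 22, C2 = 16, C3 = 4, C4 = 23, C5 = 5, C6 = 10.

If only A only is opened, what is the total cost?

Total cost: 651

Each neighborhood is assigned to its cheapest site among the open ones.
{A}: C1→A 3·22=66, C2→A 2·16=32, C3→A 8·4=32, C4→A 14·23=322, C5→A 7·5=35, C6→A 8·10=80. Service 567; fixed 84; total 651.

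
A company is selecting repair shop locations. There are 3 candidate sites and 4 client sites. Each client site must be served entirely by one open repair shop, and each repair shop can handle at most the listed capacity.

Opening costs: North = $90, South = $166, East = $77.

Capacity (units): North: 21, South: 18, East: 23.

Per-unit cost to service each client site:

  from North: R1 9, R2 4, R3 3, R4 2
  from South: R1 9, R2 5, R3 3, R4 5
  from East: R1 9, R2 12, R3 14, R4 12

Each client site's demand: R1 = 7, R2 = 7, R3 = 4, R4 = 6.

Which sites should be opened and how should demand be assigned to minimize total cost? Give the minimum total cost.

Minimum total cost: 282

Open {North, East}: R1→East 9·7=63, R2→North 4·7=28, R3→North 3·4=12, R4→North 2·6=12.
Loads: North carries 17/21, East carries 7/23. Service 115; fixed 167; total 282.
Next best feasible plan costs 326.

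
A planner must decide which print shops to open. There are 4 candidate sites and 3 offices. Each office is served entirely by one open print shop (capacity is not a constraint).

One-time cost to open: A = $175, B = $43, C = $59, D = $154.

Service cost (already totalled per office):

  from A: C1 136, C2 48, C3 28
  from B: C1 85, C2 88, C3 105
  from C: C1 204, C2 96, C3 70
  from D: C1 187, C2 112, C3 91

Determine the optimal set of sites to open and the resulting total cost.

For any fixed open set, each office goes to its cheapest open site; total = fixed + service.
{B}: C1→B 85, C2→B 88, C3→B 105. Service 278; fixed 43; total 321.
{B, C}: C1→B 85, C2→B 88, C3→C 70. Service 243; fixed 102; total 345.
{A, B}: C1→B 85, C2→A 48, C3→A 28. Service 161; fixed 218; total 379.
{A, B, C, D}: C1→B 85, C2→A 48, C3→A 28. Service 161; fixed 431; total 592.
No other subset beats 321.

Open B only; minimum total cost 321.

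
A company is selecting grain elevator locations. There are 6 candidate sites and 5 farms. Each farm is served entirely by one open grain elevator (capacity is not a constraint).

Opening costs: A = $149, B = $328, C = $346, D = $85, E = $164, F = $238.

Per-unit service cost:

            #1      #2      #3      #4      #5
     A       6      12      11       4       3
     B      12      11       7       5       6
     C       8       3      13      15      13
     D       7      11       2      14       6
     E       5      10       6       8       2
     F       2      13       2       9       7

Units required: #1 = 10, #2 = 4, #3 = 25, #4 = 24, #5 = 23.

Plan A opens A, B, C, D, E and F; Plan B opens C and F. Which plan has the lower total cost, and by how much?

Plan A: {A, B, C, D, E, F}: #1→F 2·10=20, #2→C 3·4=12, #3→D 2·25=50, #4→A 4·24=96, #5→E 2·23=46. Service 224; fixed 1310; total 1534.
Plan B: {C, F}: #1→F 2·10=20, #2→C 3·4=12, #3→F 2·25=50, #4→F 9·24=216, #5→F 7·23=161. Service 459; fixed 584; total 1043.
Difference: |1534 − 1043| = 491.

Plan B is cheaper by 491.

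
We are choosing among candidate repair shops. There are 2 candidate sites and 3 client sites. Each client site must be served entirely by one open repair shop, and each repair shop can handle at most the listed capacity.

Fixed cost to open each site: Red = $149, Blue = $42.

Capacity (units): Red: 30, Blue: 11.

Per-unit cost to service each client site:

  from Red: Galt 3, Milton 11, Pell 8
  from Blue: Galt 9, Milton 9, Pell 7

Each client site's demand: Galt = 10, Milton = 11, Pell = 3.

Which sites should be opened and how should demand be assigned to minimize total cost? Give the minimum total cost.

Open {Red}: Galt→Red 3·10=30, Milton→Red 11·11=121, Pell→Red 8·3=24.
Loads: Red carries 24/30. Service 175; fixed 149; total 324.
Next best feasible plan costs 344.

Minimum total cost: 324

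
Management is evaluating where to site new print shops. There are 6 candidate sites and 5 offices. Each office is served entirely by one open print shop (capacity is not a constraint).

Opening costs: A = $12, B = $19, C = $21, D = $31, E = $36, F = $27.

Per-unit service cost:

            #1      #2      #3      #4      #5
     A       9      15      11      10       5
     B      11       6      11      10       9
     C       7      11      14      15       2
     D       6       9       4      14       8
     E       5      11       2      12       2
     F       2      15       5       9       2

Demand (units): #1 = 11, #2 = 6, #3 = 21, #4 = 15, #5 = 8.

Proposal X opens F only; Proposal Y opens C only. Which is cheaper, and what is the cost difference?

Proposal X: {F}: #1→F 2·11=22, #2→F 15·6=90, #3→F 5·21=105, #4→F 9·15=135, #5→F 2·8=16. Service 368; fixed 27; total 395.
Proposal Y: {C}: #1→C 7·11=77, #2→C 11·6=66, #3→C 14·21=294, #4→C 15·15=225, #5→C 2·8=16. Service 678; fixed 21; total 699.
Difference: |395 − 699| = 304.

Proposal X is cheaper by 304.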